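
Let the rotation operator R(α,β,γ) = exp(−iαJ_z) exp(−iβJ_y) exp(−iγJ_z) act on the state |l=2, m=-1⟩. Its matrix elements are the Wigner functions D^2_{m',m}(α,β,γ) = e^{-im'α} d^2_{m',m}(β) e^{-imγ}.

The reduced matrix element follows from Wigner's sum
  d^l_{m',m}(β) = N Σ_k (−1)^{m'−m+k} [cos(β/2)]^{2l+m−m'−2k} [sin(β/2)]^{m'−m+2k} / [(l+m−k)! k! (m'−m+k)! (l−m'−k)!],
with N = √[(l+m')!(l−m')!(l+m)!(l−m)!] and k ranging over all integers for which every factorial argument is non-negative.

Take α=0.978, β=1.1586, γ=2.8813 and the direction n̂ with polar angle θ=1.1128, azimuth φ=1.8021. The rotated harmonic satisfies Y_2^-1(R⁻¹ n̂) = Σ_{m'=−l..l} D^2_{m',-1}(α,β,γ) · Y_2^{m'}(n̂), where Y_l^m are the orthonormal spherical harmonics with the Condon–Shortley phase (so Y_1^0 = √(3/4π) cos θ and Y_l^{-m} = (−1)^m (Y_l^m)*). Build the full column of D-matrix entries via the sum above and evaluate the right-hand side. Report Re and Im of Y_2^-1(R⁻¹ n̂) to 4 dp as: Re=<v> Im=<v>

Need the full column D^2_{m',-1} for m'=−2..2 at α=0.978, β=1.1586, γ=2.8813.
cos(β/2)=0.836846, sin(β/2)=0.547438
d^2_{-2,-1}: single k=1 term ⇒ +0.641655;  D = +0.079942-0.636656i
d^2_{-1,-1}: k∈[0..1] ⇒ +0.490436 -0.629626 = -0.139190;  D = +0.104854+0.091540i
d^2_{0,-1}: k∈[0..1] ⇒ -0.785864 +0.336300 = -0.449564;  D = +0.434421-0.115701i
d^2_{1,-1}: k∈[0..1] ⇒ +0.629626 -0.089813 = +0.539813;  D = -0.176201+0.510246i
d^2_{2,-1}: single k=0 term ⇒ -0.274588;  D = -0.165191-0.219341i
Y_2^{m'}(θ=1.1128,φ=1.8021) and Σ D·Y over m':
  (+0.0799-0.6367i)·(-0.2781+0.1387i)  (+0.1049+0.0915i)·(-0.0702-0.2982i)  (+0.4344-0.1157i)·(-0.1304+0.0000i)  (-0.1762+0.5102i)·(+0.0702-0.2982i)  (-0.1652-0.2193i)·(-0.2781-0.1387i)
Y_2^-1(R⁻¹ n̂) = +0.184652+0.337820i

Re=0.1847 Im=0.3378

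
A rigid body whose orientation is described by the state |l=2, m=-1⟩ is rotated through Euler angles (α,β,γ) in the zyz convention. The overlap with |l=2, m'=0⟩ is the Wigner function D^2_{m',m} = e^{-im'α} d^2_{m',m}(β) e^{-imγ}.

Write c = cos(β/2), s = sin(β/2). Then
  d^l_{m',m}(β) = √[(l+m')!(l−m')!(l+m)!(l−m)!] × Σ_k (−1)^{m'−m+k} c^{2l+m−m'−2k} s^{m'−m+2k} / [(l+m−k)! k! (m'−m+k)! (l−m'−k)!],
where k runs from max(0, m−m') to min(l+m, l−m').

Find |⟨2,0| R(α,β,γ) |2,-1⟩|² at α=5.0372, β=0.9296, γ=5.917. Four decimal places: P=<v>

P=0.3447

First d^2_{0,-1}(β=0.9296), then the phase factors e^{-i(0)α} and e^{-i(-1)γ}:
Half-angle: c=0.893911, s=0.448244. N=√(2·2·1·6)=4.898979
Admissible k: 0..1 (factorial args all ≥0)
  k=0: (−1)^1·4.8990/(2)·0.8939^3·0.4482^1 = -0.784284
  k=1: (−1)^2·4.8990/(2)·0.8939^1·0.4482^3 = +0.197203
d^2_{0,-1}(0.9296) = -0.784284 +0.197203 = -0.587081
|D^2_{0,-1}|² = |d^2_{0,-1}(β)|² = (-0.587081)² = 0.344664 (the z-rotation phases have unit modulus)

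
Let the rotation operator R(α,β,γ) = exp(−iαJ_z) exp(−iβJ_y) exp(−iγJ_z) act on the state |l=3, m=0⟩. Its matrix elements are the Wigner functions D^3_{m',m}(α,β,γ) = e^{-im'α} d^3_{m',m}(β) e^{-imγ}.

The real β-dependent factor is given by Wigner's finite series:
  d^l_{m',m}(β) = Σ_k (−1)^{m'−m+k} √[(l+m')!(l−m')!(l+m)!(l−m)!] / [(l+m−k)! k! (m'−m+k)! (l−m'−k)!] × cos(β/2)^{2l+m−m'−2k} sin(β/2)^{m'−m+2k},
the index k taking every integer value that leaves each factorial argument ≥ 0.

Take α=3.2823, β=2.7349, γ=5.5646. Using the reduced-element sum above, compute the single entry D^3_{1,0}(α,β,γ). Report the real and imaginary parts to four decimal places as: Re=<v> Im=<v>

Re=0.5457 Im=-0.0773

First d^3_{1,0}(β=2.7349), then the phase factors e^{-i(1)α} and e^{-i(0)γ}:
Half-angle: c=0.201948, s=0.979396. N=√(24·2·6·6)=41.569219
k: max(0,(0)−(1))=0 … min(3+(0),3−(1))=2
  k=0: (−1)^1·41.5692/(12)·0.2019^5·0.9794^1 = -0.001140
  k=1: (−1)^2·41.5692/(4)·0.2019^3·0.9794^3 = +0.080409
  k=2: (−1)^3·41.5692/(12)·0.2019^1·0.9794^5 = -0.630409
d^3_{1,0}(2.7349) = -0.001140 +0.080409 -0.630409 = -0.551139
Attach z-rotation phases: D = e^{-i(1)(3.2823)}·(-0.551139)·e^{-i(0)(5.5646)} = +0.545692-0.077294i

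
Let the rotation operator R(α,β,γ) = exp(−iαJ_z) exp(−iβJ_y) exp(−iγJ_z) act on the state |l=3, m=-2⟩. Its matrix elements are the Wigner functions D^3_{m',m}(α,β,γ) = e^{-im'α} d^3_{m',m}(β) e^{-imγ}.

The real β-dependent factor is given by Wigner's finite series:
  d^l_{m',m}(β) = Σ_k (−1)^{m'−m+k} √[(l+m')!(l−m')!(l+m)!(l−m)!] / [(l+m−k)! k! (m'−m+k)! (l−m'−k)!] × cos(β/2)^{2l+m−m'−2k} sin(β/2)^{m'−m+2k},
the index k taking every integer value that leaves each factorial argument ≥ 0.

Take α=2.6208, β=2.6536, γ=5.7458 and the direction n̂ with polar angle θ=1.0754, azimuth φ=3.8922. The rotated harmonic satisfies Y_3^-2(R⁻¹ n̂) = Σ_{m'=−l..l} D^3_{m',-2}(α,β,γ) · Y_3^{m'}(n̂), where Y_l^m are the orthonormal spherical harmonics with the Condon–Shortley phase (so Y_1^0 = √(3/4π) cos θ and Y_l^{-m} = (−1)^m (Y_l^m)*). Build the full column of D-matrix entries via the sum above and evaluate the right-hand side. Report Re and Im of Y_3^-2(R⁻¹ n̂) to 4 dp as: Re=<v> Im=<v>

Re=-0.1309 Im=-0.2449

Need the full column D^3_{m',-2} for m'=−3..3 at α=2.6208, β=2.6536, γ=5.7458.
cos(β/2)=0.241583, sin(β/2)=0.970380
d^3_{-3,-2}: single k=1 term ⇒ +0.001956;  D = +0.001712+0.000945i
d^3_{-2,-2}: k∈[0..1] ⇒ +0.000199 -0.016037 = -0.015838;  D = +0.008218+0.013539i
d^3_{-1,-2}: k∈[0..1] ⇒ -0.002525 +0.081480 = +0.078955;  D = +0.001955+0.078931i
d^3_{0,-2}: k∈[0..1] ⇒ +0.017567 -0.283439 = -0.265872;  D = -0.126537+0.233829i
d^3_{1,-2}: k∈[0..1] ⇒ -0.081480 +0.657318 = +0.575837;  D = -0.489714+0.302933i
d^3_{2,-2}: k∈[0..1] ⇒ +0.258743 -0.834933 = -0.576190;  D = -0.575873+0.019118i
d^3_{3,-2}: single k=0 term ⇒ -0.509156;  D = +0.449817+0.238546i
Y_3^{m'}(θ=1.0754,φ=3.8922) and Σ D·Y over m':
  (+0.0017+0.0009i)·(+0.1789+0.2207i)  (+0.0082+0.0135i)·(+0.0261-0.3751i)  (+0.0020+0.0789i)·(-0.0270+0.0252i)  (-0.1265+0.2338i)·(-0.3318+0.0000i)  (-0.4897+0.3029i)·(+0.0270+0.0252i)  (-0.5759+0.0191i)·(+0.0261+0.3751i)  (+0.4498+0.2385i)·(-0.1789+0.2207i)
Y_3^-2(R⁻¹ n̂) = -0.130879-0.244901i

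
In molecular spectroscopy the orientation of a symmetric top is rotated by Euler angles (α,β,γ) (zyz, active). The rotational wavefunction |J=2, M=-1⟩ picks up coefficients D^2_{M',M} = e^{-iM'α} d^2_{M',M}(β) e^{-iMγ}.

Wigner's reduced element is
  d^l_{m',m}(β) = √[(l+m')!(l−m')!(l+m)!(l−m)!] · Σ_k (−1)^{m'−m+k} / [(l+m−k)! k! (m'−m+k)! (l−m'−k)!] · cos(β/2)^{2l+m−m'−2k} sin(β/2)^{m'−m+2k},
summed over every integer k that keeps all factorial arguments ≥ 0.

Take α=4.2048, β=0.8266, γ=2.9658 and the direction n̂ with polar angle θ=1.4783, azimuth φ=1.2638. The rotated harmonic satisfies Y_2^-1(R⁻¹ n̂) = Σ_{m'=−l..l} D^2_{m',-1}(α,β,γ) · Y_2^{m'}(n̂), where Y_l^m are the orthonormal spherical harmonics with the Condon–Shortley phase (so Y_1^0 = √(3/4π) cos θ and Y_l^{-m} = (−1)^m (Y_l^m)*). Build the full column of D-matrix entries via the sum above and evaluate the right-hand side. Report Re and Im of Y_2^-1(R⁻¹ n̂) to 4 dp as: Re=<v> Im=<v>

Re=-0.3457 Im=0.1634

Need the full column D^2_{m',-1} for m'=−2..2 at α=4.2048, β=0.8266, γ=2.9658.
cos(β/2)=0.915800, sin(β/2)=0.401634
d^2_{-2,-1}: single k=1 term ⇒ +0.616968;  D = +0.228746-0.572996i
d^2_{-1,-1}: k∈[0..1] ⇒ +0.703402 -0.405866 = +0.297535;  D = +0.187869+0.230721i
d^2_{0,-1}: k∈[0..1] ⇒ -0.755628 +0.145334 = -0.610294;  D = +0.600889-0.106734i
d^2_{1,-1}: k∈[0..1] ⇒ +0.405866 -0.026021 = +0.379846;  D = +0.123732-0.359128i
d^2_{2,-1}: single k=0 term ⇒ -0.118665;  D = -0.079258-0.088314i
Y_2^{m'}(θ=1.4783,φ=1.2638) and Σ D·Y over m':
  (+0.2287-0.5730i)·(-0.3130-0.2206i)  (+0.1879+0.2307i)·(+0.0215-0.0677i)  (+0.6009-0.1067i)·(-0.3073+0.0000i)  (+0.1237-0.3591i)·(-0.0215-0.0677i)  (-0.0793-0.0883i)·(-0.3130+0.2206i)
Y_2^-1(R⁻¹ n̂) = -0.345723+0.163411i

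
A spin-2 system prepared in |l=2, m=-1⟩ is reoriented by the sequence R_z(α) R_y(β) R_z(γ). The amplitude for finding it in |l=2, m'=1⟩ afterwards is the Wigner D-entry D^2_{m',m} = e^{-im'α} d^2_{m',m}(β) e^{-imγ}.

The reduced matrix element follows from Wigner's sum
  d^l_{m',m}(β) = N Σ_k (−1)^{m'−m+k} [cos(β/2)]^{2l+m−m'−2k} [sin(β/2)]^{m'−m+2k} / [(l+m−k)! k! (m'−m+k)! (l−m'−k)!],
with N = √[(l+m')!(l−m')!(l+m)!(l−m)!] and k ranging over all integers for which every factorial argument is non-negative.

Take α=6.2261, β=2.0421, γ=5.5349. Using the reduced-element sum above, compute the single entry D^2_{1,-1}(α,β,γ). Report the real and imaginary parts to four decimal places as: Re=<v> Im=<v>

Re=0.0515 Im=-0.0426

Split into d^2_{1,-1}(β=2.0421) × two z-phases.
With c≡cos(β/2)=0.522471 and s≡sin(β/2)=0.852657, N=[6·1·1·6]^{1/2}=6.000000
Admissible k: 0..1 (factorial args all ≥0)
  k=0: (−1)^2·6.0000/(2)·0.5225^2·0.8527^2 = +0.595380
  k=1: (−1)^3·6.0000/(6)·0.5225^0·0.8527^4 = -0.528564
d^2_{1,-1}(2.0421) = +0.595380 -0.528564 = +0.066816
D = (+0.998371+0.057054i)·(+0.066816)·(+0.732857-0.680383i) = +0.051481-0.042593i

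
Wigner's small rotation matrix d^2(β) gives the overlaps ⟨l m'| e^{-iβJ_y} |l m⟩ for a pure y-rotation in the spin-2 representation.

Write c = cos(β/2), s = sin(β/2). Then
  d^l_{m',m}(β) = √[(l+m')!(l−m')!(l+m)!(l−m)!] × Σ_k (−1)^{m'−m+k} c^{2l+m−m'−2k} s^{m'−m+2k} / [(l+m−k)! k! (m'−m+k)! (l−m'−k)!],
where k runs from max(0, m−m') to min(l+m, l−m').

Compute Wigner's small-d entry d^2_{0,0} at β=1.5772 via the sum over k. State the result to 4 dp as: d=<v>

d^2_{0,0}(β=1.5772) via Wigner's sum:
With c≡cos(β/2)=0.704839 and s≡sin(β/2)=0.709367, N=[2·2·2·2]^{1/2}=4.000000
The bounds max(0,m−m')=0 and min(l+m,l−m')=2 give 3 terms
  k=0: (−1)^0·4.0000/(4)·0.7048^4·0.7094^0 = +0.246808
  k=1: (−1)^1·4.0000/(1)·0.7048^2·0.7094^2 = -0.999959
  k=2: (−1)^2·4.0000/(4)·0.7048^0·0.7094^4 = +0.253212
d^2_{0,0}(1.5772) = +0.246808 -0.999959 +0.253212 = -0.499938

d=-0.4999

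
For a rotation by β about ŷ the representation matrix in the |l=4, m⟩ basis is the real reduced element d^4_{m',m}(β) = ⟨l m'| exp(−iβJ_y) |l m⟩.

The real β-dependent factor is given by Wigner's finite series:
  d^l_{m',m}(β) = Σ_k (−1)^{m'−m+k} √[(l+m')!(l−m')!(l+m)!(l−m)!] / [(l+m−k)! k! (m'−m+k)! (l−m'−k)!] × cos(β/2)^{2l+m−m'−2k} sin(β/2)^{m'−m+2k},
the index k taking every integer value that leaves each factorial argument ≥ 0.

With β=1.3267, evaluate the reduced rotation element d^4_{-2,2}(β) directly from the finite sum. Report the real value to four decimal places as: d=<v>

d=0.4458

d^4_{-2,2}(β=1.3267) via Wigner's sum:
Half-angle: c=0.787934, s=0.615760. N=√(2·720·720·2)=1440.000000
k: max(0,(2)−(-2))=4 … min(4+(2),4−(-2))=6
  k=4: (−1)^0·1440.0000/(96)·0.7879^4·0.6158^4 = +0.831182
  k=5: (−1)^1·1440.0000/(120)·0.7879^2·0.6158^6 = -0.406096
  k=6: (−1)^2·1440.0000/(1440)·0.7879^0·0.6158^8 = +0.020668
d^4_{-2,2}(1.3267) = +0.831182 -0.406096 +0.020668 = +0.445753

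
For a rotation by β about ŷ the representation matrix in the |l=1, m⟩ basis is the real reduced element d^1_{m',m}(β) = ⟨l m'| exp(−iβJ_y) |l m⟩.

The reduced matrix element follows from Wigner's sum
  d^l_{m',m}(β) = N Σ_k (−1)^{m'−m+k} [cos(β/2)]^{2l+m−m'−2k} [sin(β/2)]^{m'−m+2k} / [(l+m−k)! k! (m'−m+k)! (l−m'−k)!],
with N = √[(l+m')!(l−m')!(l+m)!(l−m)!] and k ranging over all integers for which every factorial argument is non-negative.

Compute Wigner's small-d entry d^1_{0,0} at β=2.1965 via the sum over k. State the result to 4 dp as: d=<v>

d=-0.5857

d^1_{0,0}(β=2.1965) via Wigner's sum:
Half-angle: c=0.455155, s=0.890412. N=√(1·1·1·1)=1.000000
Admissible k: 0..1 (factorial args all ≥0)
  k=0: (−1)^0·1.0000/(1)·0.4552^2·0.8904^0 = +0.207166
  k=1: (−1)^1·1.0000/(1)·0.4552^0·0.8904^2 = -0.792834
d^1_{0,0}(2.1965) = +0.207166 -0.792834 = -0.585668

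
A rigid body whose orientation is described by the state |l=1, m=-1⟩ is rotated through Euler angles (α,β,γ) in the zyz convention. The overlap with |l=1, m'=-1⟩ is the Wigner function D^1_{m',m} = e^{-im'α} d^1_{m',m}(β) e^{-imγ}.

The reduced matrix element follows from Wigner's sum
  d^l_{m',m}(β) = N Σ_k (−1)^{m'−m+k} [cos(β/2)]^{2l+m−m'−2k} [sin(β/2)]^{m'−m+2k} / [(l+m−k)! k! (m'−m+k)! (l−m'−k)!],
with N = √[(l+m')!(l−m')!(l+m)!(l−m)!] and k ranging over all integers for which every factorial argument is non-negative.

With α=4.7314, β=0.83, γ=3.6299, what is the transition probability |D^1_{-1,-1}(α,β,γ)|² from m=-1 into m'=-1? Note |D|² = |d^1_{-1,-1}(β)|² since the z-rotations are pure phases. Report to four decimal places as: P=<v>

Split into d^1_{-1,-1}(β=0.83) × two z-phases.
Half-angle: c=0.915116, s=0.403190. N=√(1·2·1·2)=2.000000
Admissible k: 0..0 (factorial args all ≥0)
  k=0: (−1)^0·2.0000/(2)·0.9151^2·0.4032^0 = +0.837438
d^1_{-1,-1}(0.83) = +0.837438
|D^1_{-1,-1}|² = |d^1_{-1,-1}(β)|² = (+0.837438)² = 0.701302 (the z-rotation phases have unit modulus)

P=0.7013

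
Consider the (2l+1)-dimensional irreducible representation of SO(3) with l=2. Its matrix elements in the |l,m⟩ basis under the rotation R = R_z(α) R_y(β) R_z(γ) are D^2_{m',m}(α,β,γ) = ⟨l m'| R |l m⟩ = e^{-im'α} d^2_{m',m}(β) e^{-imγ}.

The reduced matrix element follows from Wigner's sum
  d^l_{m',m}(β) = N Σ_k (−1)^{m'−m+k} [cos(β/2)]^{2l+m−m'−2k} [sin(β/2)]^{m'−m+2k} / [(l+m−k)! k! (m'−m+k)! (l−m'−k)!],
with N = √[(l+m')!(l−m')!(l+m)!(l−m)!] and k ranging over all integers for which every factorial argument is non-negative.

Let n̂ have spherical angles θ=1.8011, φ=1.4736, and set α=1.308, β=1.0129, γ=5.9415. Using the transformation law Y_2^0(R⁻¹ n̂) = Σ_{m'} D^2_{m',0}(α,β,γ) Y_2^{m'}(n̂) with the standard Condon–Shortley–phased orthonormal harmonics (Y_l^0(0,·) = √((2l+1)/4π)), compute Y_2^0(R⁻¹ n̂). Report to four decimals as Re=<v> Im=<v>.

Re=0.1401 Im=0.0000

Need the full column D^2_{m',0} for m'=−2..2 at α=1.308, β=1.0129, γ=5.9415.
cos(β/2)=0.874472, sin(β/2)=0.485076
d^2_{-2,0}: single k=2 term ⇒ +0.440745;  D = -0.381256+0.221133i
d^2_{-1,0}: k∈[1..2] ⇒ +0.794553 -0.244484 = +0.550069;  D = +0.142898+0.531184i
d^2_{0,0}: k∈[0..2] ⇒ +0.584768 -0.719733 +0.055365 = -0.079599;  D = -0.079599+0.000000i
d^2_{1,0}: k∈[0..1] ⇒ -0.794553 +0.244484 = -0.550069;  D = -0.142898+0.531184i
d^2_{2,0}: single k=0 term ⇒ +0.440745;  D = -0.381256-0.221133i
Y_2^{m'}(θ=1.8011,φ=1.4736) and Σ D·Y over m':
  (-0.3813+0.2211i)·(-0.3592-0.0707i)  (+0.1429+0.5312i)·(-0.0167+0.1709i)  (-0.0796+0.0000i)·(-0.2661+0.0000i)  (-0.1429+0.5312i)·(+0.0167+0.1709i)  (-0.3813-0.2211i)·(-0.3592+0.0707i)
Y_2^0(R⁻¹ n̂) = +0.140088+0.000000i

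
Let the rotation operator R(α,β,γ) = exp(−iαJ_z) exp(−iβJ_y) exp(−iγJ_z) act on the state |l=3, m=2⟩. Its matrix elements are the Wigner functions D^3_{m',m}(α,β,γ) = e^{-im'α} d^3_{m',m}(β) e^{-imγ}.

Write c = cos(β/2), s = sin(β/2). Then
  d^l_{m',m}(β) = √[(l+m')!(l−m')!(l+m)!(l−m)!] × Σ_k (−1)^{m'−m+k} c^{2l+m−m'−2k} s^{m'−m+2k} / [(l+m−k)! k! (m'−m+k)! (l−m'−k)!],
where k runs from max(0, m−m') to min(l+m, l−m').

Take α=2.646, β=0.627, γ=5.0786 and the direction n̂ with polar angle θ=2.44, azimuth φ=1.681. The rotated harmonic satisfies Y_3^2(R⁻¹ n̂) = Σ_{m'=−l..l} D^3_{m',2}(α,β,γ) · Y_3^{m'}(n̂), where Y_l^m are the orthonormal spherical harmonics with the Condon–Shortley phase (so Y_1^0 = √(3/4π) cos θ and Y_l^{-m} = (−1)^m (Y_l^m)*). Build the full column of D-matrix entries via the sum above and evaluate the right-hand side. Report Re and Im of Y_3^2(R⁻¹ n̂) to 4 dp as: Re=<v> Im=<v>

Re=-0.1338 Im=-0.3179

Need the full column D^3_{m',2} for m'=−3..3 at α=2.646, β=0.627, γ=5.0786.
cos(β/2)=0.951260, sin(β/2)=0.308390
d^3_{-3,2}: single k=5 term ⇒ +0.006499;  D = -0.003925-0.005180i
d^3_{-2,2}: k∈[4..5] ⇒ +0.040923 -0.000860 = +0.040063;  D = +0.006098+0.039596i
d^3_{-1,2}: k∈[3..4] ⇒ +0.159672 -0.008391 = +0.151281;  D = +0.050847-0.142480i
d^3_{0,2}: k∈[2..3] ⇒ +0.426538 -0.044829 = +0.381709;  D = -0.283823+0.255238i
d^3_{1,2}: k∈[1..2] ⇒ +0.759620 -0.159672 = +0.599948;  D = +0.583202-0.140761i
d^3_{2,2}: k∈[0..1] ⇒ +0.740961 -0.389374 = +0.351587;  D = -0.339882-0.089966i
d^3_{3,2}: single k=0 term ⇒ -0.588399;  D = -0.428774-0.402947i
Y_3^{m'}(θ=2.44,φ=1.681) and Σ D·Y over m':
  (-0.0039-0.0052i)·(+0.0364+0.1061i)  (+0.0061+0.0396i)·(+0.3173-0.0711i)  (+0.0508-0.1425i)·(-0.0440-0.3975i)  (-0.2838+0.2552i)·(+0.0236+0.0000i)  (+0.5832-0.1408i)·(+0.0440-0.3975i)  (-0.3399-0.0900i)·(+0.3173+0.0711i)  (-0.4288-0.4029i)·(-0.0364+0.1061i)
Y_3^2(R⁻¹ n̂) = -0.133802-0.317907i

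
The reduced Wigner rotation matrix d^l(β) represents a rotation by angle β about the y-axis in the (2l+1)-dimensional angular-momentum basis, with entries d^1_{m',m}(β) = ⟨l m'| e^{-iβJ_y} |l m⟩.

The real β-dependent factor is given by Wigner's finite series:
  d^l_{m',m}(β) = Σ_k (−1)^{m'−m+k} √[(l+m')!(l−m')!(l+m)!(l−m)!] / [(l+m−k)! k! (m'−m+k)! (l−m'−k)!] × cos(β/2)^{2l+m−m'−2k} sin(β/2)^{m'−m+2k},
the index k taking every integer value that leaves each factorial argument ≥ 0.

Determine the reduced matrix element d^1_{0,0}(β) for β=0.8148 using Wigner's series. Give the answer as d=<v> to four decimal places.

d^1_{0,0}(β=0.8148) via Wigner's sum:
With c≡cos(β/2)=0.918154 and s≡sin(β/2)=0.396223, N=[1·1·1·1]^{1/2}=1.000000
The bounds max(0,m−m')=0 and min(l+m,l−m')=1 give 2 terms
  k=0: (−1)^0·1.0000/(1)·0.9182^2·0.3962^0 = +0.843007
  k=1: (−1)^1·1.0000/(1)·0.9182^0·0.3962^2 = -0.156993
d^1_{0,0}(0.8148) = +0.843007 -0.156993 = +0.686014

d=0.6860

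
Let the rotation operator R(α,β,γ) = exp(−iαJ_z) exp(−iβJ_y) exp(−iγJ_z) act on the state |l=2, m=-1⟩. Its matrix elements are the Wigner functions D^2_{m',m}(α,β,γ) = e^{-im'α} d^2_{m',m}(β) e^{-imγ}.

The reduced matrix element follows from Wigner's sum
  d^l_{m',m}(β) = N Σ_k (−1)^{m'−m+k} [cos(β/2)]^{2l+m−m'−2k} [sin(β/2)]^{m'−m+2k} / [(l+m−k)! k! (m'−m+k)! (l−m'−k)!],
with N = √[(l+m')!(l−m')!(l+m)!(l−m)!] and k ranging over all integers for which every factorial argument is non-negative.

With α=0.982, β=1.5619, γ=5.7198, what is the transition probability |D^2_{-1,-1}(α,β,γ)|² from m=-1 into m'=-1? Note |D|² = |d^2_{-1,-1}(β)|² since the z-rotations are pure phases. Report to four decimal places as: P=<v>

First d^2_{-1,-1}(β=1.5619), then the phase factors e^{-i(-1)α} and e^{-i(-1)γ}:
With c≡cos(β/2)=0.710245 and s≡sin(β/2)=0.703954, N=[1·6·1·6]^{1/2}=6.000000
k∈{0,1} keeps every argument non-negative
  k=0: (−1)^0·6.0000/(6)·0.7102^4·0.7040^0 = +0.254468
  k=1: (−1)^1·6.0000/(2)·0.7102^2·0.7040^2 = -0.749941
d^2_{-1,-1}(1.5619) = +0.254468 -0.749941 = -0.495473
|D^2_{-1,-1}|² = |d^2_{-1,-1}(β)|² = (-0.495473)² = 0.245493 (the z-rotation phases have unit modulus)

P=0.2455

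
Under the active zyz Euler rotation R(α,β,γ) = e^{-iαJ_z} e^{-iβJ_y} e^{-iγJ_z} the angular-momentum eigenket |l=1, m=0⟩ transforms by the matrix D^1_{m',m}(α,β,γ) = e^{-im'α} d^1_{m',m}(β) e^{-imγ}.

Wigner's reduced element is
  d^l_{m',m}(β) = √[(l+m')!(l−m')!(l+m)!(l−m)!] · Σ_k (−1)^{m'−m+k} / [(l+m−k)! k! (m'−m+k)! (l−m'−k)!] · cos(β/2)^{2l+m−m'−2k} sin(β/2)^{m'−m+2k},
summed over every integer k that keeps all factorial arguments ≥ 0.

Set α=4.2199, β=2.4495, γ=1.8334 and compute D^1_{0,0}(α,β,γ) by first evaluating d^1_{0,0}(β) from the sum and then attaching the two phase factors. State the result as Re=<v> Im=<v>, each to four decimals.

Re=-0.7699 Im=0.0000

Split into d^1_{0,0}(β=2.4495) × two z-phases.
Half-angle: c=0.339181, s=0.940721. N=√(1·1·1·1)=1.000000
k∈{0,1} keeps every argument non-negative
  k=0: (−1)^0·1.0000/(1)·0.3392^2·0.9407^0 = +0.115044
  k=1: (−1)^1·1.0000/(1)·0.3392^0·0.9407^2 = -0.884956
d^1_{0,0}(2.4495) = +0.115044 -0.884956 = -0.769912
D = (+1.000000+0.000000i)·(-0.769912)·(+1.000000+0.000000i) = -0.769912+0.000000i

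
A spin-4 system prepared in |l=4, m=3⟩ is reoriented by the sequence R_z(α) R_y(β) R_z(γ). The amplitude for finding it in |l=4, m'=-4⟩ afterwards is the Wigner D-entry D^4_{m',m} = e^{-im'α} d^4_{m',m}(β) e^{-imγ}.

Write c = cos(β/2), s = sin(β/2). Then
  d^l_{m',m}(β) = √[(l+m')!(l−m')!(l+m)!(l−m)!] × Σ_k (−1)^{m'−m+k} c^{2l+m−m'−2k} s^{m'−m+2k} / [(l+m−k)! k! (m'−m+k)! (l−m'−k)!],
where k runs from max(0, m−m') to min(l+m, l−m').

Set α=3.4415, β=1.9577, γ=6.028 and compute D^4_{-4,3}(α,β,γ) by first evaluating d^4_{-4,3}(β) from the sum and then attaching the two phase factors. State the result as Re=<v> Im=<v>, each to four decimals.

Re=-0.1644 Im=0.3949

Split into d^4_{-4,3}(β=1.9577) × two z-phases.
c=cos(1.9577/2)=0.557977, s=sin(1.9577/2)=0.829856; N=√[1·40320·5040·1]=14255.272709
Admissible k: 7..7 (factorial args all ≥0)
  k=7: (−1)^0·14255.2727/(5040)·0.5580^1·0.8299^7 = +0.427742
d^4_{-4,3}(1.9577) = +0.427742
Phases: e^{-i·(-4)·3.4415}=+0.362703+0.931905i, e^{-i·(3)·6.028}=+0.720997+0.692938i ⇒ D=-0.164357+0.394905i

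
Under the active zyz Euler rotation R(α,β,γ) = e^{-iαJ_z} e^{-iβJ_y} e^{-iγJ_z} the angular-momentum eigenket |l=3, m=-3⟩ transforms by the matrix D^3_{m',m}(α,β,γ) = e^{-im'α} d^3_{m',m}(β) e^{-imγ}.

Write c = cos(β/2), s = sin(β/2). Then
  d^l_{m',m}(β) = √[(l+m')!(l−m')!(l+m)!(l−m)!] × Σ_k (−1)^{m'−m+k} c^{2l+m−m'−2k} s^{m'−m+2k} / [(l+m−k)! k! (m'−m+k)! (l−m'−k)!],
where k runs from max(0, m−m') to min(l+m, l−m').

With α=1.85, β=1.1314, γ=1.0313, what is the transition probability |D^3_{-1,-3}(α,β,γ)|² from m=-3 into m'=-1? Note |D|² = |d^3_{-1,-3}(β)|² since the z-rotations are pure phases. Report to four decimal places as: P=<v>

Split into d^3_{-1,-3}(β=1.1314) × two z-phases.
c=cos(1.1314/2)=0.844214, s=sin(1.1314/2)=0.536007; N=√[2·24·1·720]=185.903201
k∈{0} keeps every argument non-negative
  k=0: (−1)^2·185.9032/(48)·0.8442^4·0.5360^2 = +0.565192
d^3_{-1,-3}(1.1314) = +0.565192
|D^3_{-1,-3}|² = |d^3_{-1,-3}(β)|² = (+0.565192)² = 0.319442 (the z-rotation phases have unit modulus)

P=0.3194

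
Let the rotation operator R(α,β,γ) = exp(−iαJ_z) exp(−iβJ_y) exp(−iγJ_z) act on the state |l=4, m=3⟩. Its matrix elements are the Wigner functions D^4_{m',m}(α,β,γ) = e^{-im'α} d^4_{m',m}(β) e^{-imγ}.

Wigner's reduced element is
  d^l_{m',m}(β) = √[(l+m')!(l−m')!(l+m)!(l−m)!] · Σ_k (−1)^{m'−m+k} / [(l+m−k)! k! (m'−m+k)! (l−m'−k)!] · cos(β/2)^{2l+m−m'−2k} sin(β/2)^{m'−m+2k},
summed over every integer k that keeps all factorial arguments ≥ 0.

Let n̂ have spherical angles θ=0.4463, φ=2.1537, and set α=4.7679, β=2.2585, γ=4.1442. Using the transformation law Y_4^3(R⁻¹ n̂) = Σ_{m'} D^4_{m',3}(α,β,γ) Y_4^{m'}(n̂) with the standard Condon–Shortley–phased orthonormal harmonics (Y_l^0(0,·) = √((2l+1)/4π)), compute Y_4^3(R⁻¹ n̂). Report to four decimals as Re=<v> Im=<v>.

Re=-0.0162 Im=-0.1411

Need the full column D^4_{m',3} for m'=−4..4 at α=4.7679, β=2.2585, γ=4.1442.
cos(β/2)=0.427338, sin(β/2)=0.904092
d^4_{-4,3}: single k=7 term ⇒ +0.596767;  D = +0.559387+0.207886i
d^4_{-3,3}: k∈[6..7] ⇒ +0.698098 -0.446376 = +0.251722;  D = -0.074462+0.240457i
d^4_{-2,3}: k∈[5..6] ⇒ +0.529130 -0.789448 = -0.260318;  D = +0.252557+0.063089i
d^4_{-1,3}: k∈[4..5] ⇒ +0.294751 -0.791569 = -0.496818;  D = -0.093478+0.487945i
d^4_{0,3}: k∈[3..4] ⇒ +0.124612 -0.557753 = -0.433141;  D = -0.429271-0.057769i
d^4_{1,3}: k∈[2..3] ⇒ +0.039512 -0.294751 = -0.255240;  D = +0.019955-0.254458i
d^4_{2,3}: k∈[1..2] ⇒ +0.008804 -0.118217 = -0.109413;  D = +0.109385+0.002489i
d^4_{3,3}: k∈[0..1] ⇒ +0.001112 -0.034846 = -0.033734;  D = +0.001105+0.033716i
d^4_{4,3}: single k=0 term ⇒ -0.006655;  D = -0.006629+0.000587i
Y_4^{m'}(θ=0.4463,φ=2.1537) and Σ D·Y over m':
  (+0.5594+0.2079i)·(-0.0106-0.0111i)  (-0.0745+0.2405i)·(+0.0894-0.0161i)  (+0.2526+0.0631i)·(-0.1153+0.2690i)  (-0.0935+0.4879i)·(-0.2733-0.4146i)  (-0.4293-0.0578i)·(+0.1865+0.0000i)  (+0.0200-0.2545i)·(+0.2733-0.4146i)  (+0.1094+0.0025i)·(-0.1153-0.2690i)  (+0.0011+0.0337i)·(-0.0894-0.0161i)  (-0.0066+0.0006i)·(-0.0106+0.0111i)
Y_4^3(R⁻¹ n̂) = -0.016172-0.141120i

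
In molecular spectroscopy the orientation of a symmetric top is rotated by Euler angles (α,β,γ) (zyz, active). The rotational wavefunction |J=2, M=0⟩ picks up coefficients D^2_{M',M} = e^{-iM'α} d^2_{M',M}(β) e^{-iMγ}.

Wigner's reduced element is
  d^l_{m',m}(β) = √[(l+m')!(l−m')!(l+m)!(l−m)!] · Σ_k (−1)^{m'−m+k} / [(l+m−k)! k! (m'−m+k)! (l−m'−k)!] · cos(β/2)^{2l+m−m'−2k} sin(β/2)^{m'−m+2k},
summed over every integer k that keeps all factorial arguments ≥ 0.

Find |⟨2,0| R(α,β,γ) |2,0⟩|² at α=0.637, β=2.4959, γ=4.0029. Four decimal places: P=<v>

D^2_{0,0}(0.637,2.4959,4.0029) = e^{-i·0·0.637}·d^2_{0,0}(2.4959)·e^{-i·0·4.0029}. Compute d first:
c=cos(2.4959/2)=0.317267, s=sin(2.4959/2)=0.948336; N=√[2·2·2·2]=4.000000
k: max(0,(0)−(0))=0 … min(2+(0),2−(0))=2
  k=0: (−1)^0·4.0000/(4)·0.3173^4·0.9483^0 = +0.010132
  k=1: (−1)^1·4.0000/(1)·0.3173^2·0.9483^2 = -0.362105
  k=2: (−1)^2·4.0000/(4)·0.3173^0·0.9483^4 = +0.808815
d^2_{0,0}(2.4959) = +0.010132 -0.362105 +0.808815 = +0.456842
|D^2_{0,0}|² = |d^2_{0,0}(β)|² = (+0.456842)² = 0.208705 (the z-rotation phases have unit modulus)

P=0.2087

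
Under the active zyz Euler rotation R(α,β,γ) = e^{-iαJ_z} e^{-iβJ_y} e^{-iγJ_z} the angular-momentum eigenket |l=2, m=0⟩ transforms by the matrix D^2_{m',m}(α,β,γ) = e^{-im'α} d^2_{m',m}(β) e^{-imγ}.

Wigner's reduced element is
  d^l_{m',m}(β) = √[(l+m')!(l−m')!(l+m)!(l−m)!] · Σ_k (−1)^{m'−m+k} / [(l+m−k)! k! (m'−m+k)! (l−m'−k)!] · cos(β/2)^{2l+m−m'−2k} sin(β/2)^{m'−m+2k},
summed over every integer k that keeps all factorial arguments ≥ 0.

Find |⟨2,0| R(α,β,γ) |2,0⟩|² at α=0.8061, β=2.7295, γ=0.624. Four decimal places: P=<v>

Split into d^2_{0,0}(β=2.7295) × two z-phases.
c=cos(2.7295/2)=0.204591, s=sin(2.7295/2)=0.978847; N=√[2·2·2·2]=4.000000
The bounds max(0,m−m')=0 and min(l+m,l−m')=2 give 3 terms
  k=0: (−1)^0·4.0000/(4)·0.2046^4·0.9788^0 = +0.001752
  k=1: (−1)^1·4.0000/(1)·0.2046^2·0.9788^2 = -0.160422
  k=2: (−1)^2·4.0000/(4)·0.2046^0·0.9788^4 = +0.918037
d^2_{0,0}(2.7295) = +0.001752 -0.160422 +0.918037 = +0.759366
|D^2_{0,0}|² = |d^2_{0,0}(β)|² = (+0.759366)² = 0.576637 (the z-rotation phases have unit modulus)

P=0.5766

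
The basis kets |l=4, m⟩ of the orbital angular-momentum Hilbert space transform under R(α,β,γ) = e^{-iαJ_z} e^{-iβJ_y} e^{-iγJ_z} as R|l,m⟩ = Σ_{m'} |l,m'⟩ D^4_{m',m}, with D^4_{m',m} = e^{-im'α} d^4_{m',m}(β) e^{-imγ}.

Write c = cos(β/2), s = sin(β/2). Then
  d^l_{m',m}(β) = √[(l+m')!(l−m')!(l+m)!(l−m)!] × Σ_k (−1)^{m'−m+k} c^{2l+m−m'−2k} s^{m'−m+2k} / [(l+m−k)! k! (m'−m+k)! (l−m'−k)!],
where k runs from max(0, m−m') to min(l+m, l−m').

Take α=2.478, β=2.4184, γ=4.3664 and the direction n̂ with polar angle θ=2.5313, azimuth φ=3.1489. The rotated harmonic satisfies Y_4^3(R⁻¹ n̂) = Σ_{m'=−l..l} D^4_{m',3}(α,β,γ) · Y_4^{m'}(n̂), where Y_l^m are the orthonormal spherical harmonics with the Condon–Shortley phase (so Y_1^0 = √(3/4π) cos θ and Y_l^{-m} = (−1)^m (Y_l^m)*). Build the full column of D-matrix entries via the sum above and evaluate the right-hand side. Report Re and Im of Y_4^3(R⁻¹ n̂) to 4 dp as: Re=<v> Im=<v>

Re=0.0684 Im=-0.0404

Need the full column D^4_{m',3} for m'=−4..4 at α=2.478, β=2.4184, γ=4.3664.
cos(β/2)=0.353768, sin(β/2)=0.935333
d^4_{-4,3}: single k=7 term ⇒ +0.626654;  D = -0.626003+0.028570i
d^4_{-3,3}: k∈[6..7] ⇒ +0.586588 -0.585775 = +0.000812;  D = +0.000662+0.000471i
d^4_{-2,3}: k∈[5..6] ⇒ +0.355772 -0.828986 = -0.473213;  D = +0.134962+0.453560i
d^4_{-1,3}: k∈[4..5] ⇒ +0.158583 -0.665128 = -0.506545;  D = +0.185238-0.471460i
d^4_{0,3}: k∈[3..4] ⇒ +0.053648 -0.375017 = -0.321369;  D = -0.276818+0.163246i
d^4_{1,3}: k∈[2..3] ⇒ +0.013612 -0.158583 = -0.144972;  D = +0.143734+0.018903i
d^4_{2,3}: k∈[1..2] ⇒ +0.002427 -0.050895 = -0.048468;  D = -0.033964-0.034578i
d^4_{3,3}: k∈[0..1] ⇒ +0.000245 -0.012004 = -0.011759;  D = +0.001324+0.011684i
d^4_{4,3}: single k=0 term ⇒ -0.001835;  D = +0.000960-0.001563i
Y_4^{m'}(θ=2.5313,φ=3.1489) and Σ D·Y over m':
  (-0.6260+0.0286i)·(+0.0477-0.0014i)  (+0.0007+0.0005i)·(+0.1930-0.0042i)  (+0.1350+0.4536i)·(+0.4066-0.0059i)  (+0.1852-0.4715i)·(+0.3779-0.0028i)  (-0.2768+0.1632i)·(-0.1441+0.0000i)  (+0.1437+0.0189i)·(-0.3779-0.0028i)  (-0.0340-0.0346i)·(+0.4066+0.0059i)  (+0.0013+0.0117i)·(-0.1930-0.0042i)  (+0.0010-0.0016i)·(+0.0477+0.0014i)
Y_4^3(R⁻¹ n̂) = +0.068429-0.040399i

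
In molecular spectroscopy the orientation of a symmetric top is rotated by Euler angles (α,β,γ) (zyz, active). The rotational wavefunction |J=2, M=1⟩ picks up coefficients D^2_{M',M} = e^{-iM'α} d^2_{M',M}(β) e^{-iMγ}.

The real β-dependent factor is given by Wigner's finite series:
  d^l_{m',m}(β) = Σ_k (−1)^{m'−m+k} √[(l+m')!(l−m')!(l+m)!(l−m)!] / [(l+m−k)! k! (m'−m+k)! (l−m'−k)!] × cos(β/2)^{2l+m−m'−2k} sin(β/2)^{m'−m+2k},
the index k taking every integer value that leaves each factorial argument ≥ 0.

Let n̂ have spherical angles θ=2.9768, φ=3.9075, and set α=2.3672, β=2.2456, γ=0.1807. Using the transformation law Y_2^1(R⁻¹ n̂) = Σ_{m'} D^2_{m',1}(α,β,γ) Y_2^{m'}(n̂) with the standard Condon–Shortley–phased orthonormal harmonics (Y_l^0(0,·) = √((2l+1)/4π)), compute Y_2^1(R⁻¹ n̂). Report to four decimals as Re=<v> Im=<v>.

Need the full column D^2_{m',1} for m'=−2..2 at α=2.3672, β=2.2456, γ=0.1807.
cos(β/2)=0.433160, sin(β/2)=0.901317
d^2_{-2,1}: single k=3 term ⇒ +0.634324;  D = -0.100238-0.626354i
d^2_{-1,1}: k∈[2..3] ⇒ +0.457271 -0.659948 = -0.202677;  D = +0.117053-0.165459i
d^2_{0,1}: k∈[1..2] ⇒ +0.179432 -0.776885 = -0.597453;  D = -0.587726+0.107373i
d^2_{1,1}: k∈[0..1] ⇒ +0.035204 -0.457271 = -0.422067;  D = +0.349843+0.236115i
d^2_{2,1}: single k=0 term ⇒ -0.146505;  D = -0.029495-0.143506i
Y_2^{m'}(θ=2.9768,φ=3.9075) and Σ D·Y over m':
  (-0.1002-0.6264i)·(+0.0004-0.0104i)  (+0.1171-0.1655i)·(+0.0901-0.0867i)  (-0.5877+0.1074i)·(+0.6053+0.0000i)  (+0.3498+0.2361i)·(-0.0901-0.0867i)  (-0.0295-0.1435i)·(+0.0004+0.0104i)
Y_2^1(R⁻¹ n̂) = -0.375683-0.011228i

Re=-0.3757 Im=-0.0112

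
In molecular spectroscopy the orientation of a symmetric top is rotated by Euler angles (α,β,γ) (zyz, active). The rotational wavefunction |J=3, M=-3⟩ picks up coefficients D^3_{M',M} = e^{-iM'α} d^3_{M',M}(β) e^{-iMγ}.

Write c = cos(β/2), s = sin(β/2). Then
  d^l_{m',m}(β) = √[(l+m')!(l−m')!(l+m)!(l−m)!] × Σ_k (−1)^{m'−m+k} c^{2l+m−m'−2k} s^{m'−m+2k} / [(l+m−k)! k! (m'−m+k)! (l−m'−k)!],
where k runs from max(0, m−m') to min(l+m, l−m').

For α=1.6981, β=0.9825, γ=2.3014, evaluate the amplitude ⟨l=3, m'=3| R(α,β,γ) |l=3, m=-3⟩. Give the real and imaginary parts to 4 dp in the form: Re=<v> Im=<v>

Re=-0.0026 Im=0.0107

D^3_{3,-3}(1.6981,0.9825,2.3014) = e^{-i·3·1.6981}·d^3_{3,-3}(0.9825)·e^{-i·-3·2.3014}. Compute d first:
Half-angle: c=0.881744, s=0.471728. N=√(720·1·1·720)=720.000000
k: max(0,(-3)−(3))=0 … min(3+(-3),3−(3))=0
  k=0: (−1)^6·720.0000/(720)·0.8817^0·0.4717^6 = +0.011019
d^3_{3,-3}(0.9825) = +0.011019
Phases: e^{-i·(3)·1.6981}=+0.372694+0.927954i, e^{-i·(-3)·2.3014}=+0.813288+0.581861i ⇒ D=-0.002610+0.010706i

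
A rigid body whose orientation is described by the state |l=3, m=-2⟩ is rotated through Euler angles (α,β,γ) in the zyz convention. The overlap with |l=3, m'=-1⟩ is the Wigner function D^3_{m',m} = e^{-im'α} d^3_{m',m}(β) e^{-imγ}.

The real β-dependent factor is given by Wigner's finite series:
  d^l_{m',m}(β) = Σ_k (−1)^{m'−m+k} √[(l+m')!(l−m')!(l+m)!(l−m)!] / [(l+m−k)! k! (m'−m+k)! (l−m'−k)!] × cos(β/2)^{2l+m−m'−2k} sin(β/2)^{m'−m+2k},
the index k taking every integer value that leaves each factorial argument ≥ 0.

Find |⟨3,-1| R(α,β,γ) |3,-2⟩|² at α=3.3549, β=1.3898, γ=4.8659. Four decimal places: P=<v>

P=0.0445

D^3_{-1,-2}(3.3549,1.3898,4.8659) = e^{-i·-1·3.3549}·d^3_{-1,-2}(1.3898)·e^{-i·-2·4.8659}. Compute d first:
Half-angle: c=0.768118, s=0.640309. N=√(2·24·1·120)=75.894664
The bounds max(0,m−m')=0 and min(l+m,l−m')=1 give 2 terms
  k=0: (−1)^1·75.8947/(24)·0.7681^5·0.6403^1 = -0.541413
  k=1: (−1)^2·75.8947/(12)·0.7681^3·0.6403^3 = +0.752457
d^3_{-1,-2}(1.3898) = -0.541413 +0.752457 = +0.211044
|D^3_{-1,-2}|² = |d^3_{-1,-2}(β)|² = (+0.211044)² = 0.044540 (the z-rotation phases have unit modulus)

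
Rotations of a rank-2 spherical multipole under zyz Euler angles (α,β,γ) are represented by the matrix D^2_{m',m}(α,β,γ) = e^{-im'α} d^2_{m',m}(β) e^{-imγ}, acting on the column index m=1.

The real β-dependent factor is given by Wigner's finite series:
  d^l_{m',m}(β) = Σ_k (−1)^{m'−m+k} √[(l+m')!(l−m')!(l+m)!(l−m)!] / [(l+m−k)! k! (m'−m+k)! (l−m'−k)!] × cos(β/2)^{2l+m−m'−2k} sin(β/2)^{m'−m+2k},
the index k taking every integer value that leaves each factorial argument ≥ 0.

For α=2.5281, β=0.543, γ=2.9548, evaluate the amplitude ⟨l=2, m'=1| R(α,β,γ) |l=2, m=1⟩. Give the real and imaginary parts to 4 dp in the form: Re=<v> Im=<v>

Re=0.4605 Im=0.4744

D^2_{1,1}(2.5281,0.543,2.9548) = e^{-i·1·2.5281}·d^2_{1,1}(0.543)·e^{-i·1·2.9548}. Compute d first:
Half-angle: c=0.963370, s=0.268177. N=√(6·1·6·1)=6.000000
k: max(0,(1)−(1))=0 … min(2+(1),2−(1))=1
  k=0: (−1)^0·6.0000/(6)·0.9634^4·0.2682^0 = +0.861335
  k=1: (−1)^1·6.0000/(2)·0.9634^2·0.2682^2 = -0.200239
d^2_{1,1}(0.543) = +0.861335 -0.200239 = +0.661095
Phases: e^{-i·(1)·2.5281}=-0.817642-0.575727i, e^{-i·(1)·2.9548}=-0.982605-0.185708i ⇒ D=+0.460454+0.474372i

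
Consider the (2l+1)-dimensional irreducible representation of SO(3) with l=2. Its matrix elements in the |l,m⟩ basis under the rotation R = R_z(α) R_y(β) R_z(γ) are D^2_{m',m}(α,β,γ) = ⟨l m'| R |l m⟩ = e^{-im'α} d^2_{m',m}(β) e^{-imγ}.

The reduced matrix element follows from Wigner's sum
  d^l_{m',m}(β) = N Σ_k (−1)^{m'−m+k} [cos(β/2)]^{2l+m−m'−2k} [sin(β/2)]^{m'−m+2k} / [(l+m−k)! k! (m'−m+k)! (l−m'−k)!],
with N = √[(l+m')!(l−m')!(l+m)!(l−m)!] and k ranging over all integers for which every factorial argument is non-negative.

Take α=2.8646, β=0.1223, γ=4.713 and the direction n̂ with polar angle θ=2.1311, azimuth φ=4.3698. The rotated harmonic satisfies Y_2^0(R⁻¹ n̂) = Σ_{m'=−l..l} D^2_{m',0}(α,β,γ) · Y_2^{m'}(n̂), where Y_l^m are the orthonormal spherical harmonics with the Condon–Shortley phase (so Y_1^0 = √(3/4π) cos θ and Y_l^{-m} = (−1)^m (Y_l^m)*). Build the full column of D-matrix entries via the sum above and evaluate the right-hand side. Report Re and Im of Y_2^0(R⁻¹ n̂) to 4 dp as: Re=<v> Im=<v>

Re=-0.0589 Im=0.0000

Need the full column D^2_{m',0} for m'=−2..2 at α=2.8646, β=0.1223, γ=4.713.
cos(β/2)=0.998131, sin(β/2)=0.061112
d^2_{-2,0}: single k=2 term ⇒ +0.009114;  D = +0.007751-0.004795i
d^2_{-1,0}: k∈[1..2] ⇒ +0.148855 -0.000558 = +0.148297;  D = -0.142644+0.040554i
d^2_{0,0}: k∈[0..2] ⇒ +0.992545 -0.014883 +0.000014 = +0.977676;  D = +0.977676+0.000000i
d^2_{1,0}: k∈[0..1] ⇒ -0.148855 +0.000558 = -0.148297;  D = +0.142644+0.040554i
d^2_{2,0}: single k=0 term ⇒ +0.009114;  D = +0.007751+0.004795i
Y_2^{m'}(θ=2.1311,φ=4.3698) and Σ D·Y over m':
  (+0.0078-0.0048i)·(-0.2146-0.1754i)  (-0.1426+0.0406i)·(+0.1168-0.3276i)  (+0.9777+0.0000i)·(-0.0482+0.0000i)  (+0.1426+0.0406i)·(-0.1168-0.3276i)  (+0.0078+0.0048i)·(-0.2146+0.1754i)
Y_2^0(R⁻¹ n̂) = -0.058857+0.000000i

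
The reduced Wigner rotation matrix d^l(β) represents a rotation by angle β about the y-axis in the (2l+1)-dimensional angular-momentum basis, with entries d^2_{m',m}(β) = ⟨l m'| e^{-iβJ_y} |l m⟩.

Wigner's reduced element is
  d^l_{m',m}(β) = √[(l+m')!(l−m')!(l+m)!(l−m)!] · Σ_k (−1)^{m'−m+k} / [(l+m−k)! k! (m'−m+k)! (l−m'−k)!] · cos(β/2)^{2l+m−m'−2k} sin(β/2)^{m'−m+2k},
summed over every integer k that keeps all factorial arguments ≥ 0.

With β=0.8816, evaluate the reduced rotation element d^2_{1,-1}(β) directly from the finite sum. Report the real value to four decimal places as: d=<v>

d=0.4136

d^2_{1,-1}(β=0.8816) via Wigner's sum:
c=cos(0.8816/2)=0.904411, s=sin(0.8816/2)=0.426663; N=√[6·1·1·6]=6.000000
The bounds max(0,m−m')=0 and min(l+m,l−m')=1 give 2 terms
  k=0: (−1)^2·6.0000/(2)·0.9044^2·0.4267^2 = +0.446707
  k=1: (−1)^3·6.0000/(6)·0.9044^0·0.4267^4 = -0.033139
d^2_{1,-1}(0.8816) = +0.446707 -0.033139 = +0.413568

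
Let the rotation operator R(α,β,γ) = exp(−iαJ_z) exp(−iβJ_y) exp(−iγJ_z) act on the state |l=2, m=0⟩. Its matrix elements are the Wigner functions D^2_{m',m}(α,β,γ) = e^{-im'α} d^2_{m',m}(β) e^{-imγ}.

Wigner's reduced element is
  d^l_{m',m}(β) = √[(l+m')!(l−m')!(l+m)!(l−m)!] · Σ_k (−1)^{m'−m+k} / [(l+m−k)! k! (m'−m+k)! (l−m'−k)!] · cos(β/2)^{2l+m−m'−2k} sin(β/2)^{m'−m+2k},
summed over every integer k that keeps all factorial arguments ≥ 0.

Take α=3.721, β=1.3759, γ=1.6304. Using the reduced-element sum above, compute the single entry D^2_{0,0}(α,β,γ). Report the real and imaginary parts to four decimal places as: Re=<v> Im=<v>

Re=-0.4437 Im=0.0000

D^2_{0,0}(3.721,1.3759,1.6304) = e^{-i·0·3.721}·d^2_{0,0}(1.3759)·e^{-i·0·1.6304}. Compute d first:
With c≡cos(β/2)=0.772549 and s≡sin(β/2)=0.634955, N=[2·2·2·2]^{1/2}=4.000000
k∈{0,1,2} keeps every argument non-negative
  k=0: (−1)^0·4.0000/(4)·0.7725^4·0.6350^0 = +0.356209
  k=1: (−1)^1·4.0000/(1)·0.7725^2·0.6350^2 = -0.962494
  k=2: (−1)^2·4.0000/(4)·0.7725^0·0.6350^4 = +0.162544
d^2_{0,0}(1.3759) = +0.356209 -0.962494 +0.162544 = -0.443741
Phases: e^{-i·(0)·3.721}=+1.000000+0.000000i, e^{-i·(0)·1.6304}=+1.000000+0.000000i ⇒ D=-0.443741+0.000000i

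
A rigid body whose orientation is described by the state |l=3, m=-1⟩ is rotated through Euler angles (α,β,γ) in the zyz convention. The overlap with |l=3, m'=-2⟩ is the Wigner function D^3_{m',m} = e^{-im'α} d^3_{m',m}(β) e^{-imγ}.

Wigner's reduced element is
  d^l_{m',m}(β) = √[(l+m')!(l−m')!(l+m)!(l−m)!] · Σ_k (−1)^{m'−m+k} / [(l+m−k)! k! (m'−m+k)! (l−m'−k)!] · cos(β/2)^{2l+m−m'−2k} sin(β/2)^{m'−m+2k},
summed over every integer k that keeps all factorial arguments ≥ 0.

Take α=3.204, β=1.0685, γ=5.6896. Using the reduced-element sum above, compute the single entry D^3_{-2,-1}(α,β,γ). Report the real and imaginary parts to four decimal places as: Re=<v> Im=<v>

Re=0.2034 Im=-0.1030

Split into d^3_{-2,-1}(β=1.0685) × two z-phases.
Half-angle: c=0.860651, s=0.509196. N=√(1·120·2·24)=75.894664
k∈{1,2} keeps every argument non-negative
  k=1: (−1)^0·75.8947/(24)·0.8607^5·0.5092^1 = +0.760360
  k=2: (−1)^1·75.8947/(12)·0.8607^3·0.5092^3 = -0.532311
d^3_{-2,-1}(1.0685) = +0.760360 -0.532311 = +0.228050
Phases: e^{-i·(-2)·3.204}=+0.992221+0.124491i, e^{-i·(-1)·5.6896}=+0.828941-0.559337i ⇒ D=+0.203449-0.103031i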